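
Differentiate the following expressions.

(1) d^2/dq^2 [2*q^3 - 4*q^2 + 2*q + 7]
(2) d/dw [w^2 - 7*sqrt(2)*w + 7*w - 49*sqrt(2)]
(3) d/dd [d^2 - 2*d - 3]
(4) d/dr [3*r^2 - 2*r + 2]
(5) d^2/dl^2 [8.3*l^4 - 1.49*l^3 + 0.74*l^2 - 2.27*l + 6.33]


(1) = 12*q - 8
(2) = 2*w - 7*sqrt(2) + 7
(3) = 2*d - 2
(4) = 6*r - 2
(5) = 99.6*l^2 - 8.94*l + 1.48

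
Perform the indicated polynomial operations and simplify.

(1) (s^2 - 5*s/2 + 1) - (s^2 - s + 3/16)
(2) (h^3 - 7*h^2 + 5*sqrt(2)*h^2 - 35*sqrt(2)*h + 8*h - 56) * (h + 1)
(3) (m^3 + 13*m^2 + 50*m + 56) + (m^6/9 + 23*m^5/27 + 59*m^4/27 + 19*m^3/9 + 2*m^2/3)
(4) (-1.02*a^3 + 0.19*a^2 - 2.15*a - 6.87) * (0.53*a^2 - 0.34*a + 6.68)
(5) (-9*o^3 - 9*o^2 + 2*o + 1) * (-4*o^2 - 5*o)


(1) = 13/16 - 3*s/2
(2) = h^4 - 6*h^3 + 5*sqrt(2)*h^3 - 30*sqrt(2)*h^2 + h^2 - 35*sqrt(2)*h - 48*h - 56
(3) = m^6/9 + 23*m^5/27 + 59*m^4/27 + 28*m^3/9 + 41*m^2/3 + 50*m + 56
(4) = -0.5406*a^5 + 0.4475*a^4 - 8.0177*a^3 - 1.6409*a^2 - 12.0262*a - 45.8916
(5) = 36*o^5 + 81*o^4 + 37*o^3 - 14*o^2 - 5*o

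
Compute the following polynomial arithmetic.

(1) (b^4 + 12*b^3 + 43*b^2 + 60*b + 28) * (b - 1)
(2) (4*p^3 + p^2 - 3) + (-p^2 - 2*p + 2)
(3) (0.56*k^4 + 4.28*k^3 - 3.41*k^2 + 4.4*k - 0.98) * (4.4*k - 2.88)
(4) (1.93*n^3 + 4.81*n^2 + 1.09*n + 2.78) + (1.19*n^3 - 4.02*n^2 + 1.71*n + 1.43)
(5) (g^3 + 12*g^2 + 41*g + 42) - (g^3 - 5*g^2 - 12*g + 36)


(1) = b^5 + 11*b^4 + 31*b^3 + 17*b^2 - 32*b - 28
(2) = 4*p^3 - 2*p - 1
(3) = 2.464*k^5 + 17.2192*k^4 - 27.3304*k^3 + 29.1808*k^2 - 16.984*k + 2.8224
(4) = 3.12*n^3 + 0.79*n^2 + 2.8*n + 4.21
(5) = 17*g^2 + 53*g + 6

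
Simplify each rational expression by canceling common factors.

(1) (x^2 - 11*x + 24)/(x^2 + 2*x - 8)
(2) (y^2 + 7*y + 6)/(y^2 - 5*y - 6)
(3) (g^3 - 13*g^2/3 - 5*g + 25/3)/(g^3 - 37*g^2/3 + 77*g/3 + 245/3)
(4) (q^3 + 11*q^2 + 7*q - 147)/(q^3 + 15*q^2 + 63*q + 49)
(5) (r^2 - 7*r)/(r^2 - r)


(1) = (x^2 - 11*x + 24)/(x^2 + 2*x - 8)
(2) = (y + 6)/(y - 6)
(3) = (g^2 - 6*g + 5)/(g^2 - 14*g + 49)
(4) = (q - 3)/(q + 1)
(5) = (r - 7)/(r - 1)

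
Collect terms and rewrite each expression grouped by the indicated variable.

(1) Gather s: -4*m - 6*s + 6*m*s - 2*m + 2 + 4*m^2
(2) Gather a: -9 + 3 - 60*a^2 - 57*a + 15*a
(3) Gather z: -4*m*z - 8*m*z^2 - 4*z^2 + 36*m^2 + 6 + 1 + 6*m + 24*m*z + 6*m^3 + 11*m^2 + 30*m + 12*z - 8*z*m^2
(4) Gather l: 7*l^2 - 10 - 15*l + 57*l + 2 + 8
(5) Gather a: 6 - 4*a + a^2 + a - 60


(1) = 4*m^2 - 6*m + s*(6*m - 6) + 2
(2) = -60*a^2 - 42*a - 6
(3) = 6*m^3 + 47*m^2 + 36*m + z^2*(-8*m - 4) + z*(-8*m^2 + 20*m + 12) + 7
(4) = 7*l^2 + 42*l
(5) = a^2 - 3*a - 54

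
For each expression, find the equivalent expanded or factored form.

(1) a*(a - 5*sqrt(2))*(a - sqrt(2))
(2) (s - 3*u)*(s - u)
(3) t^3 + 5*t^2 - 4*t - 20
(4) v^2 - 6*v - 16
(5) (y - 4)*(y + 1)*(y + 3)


(1) = a^3 - 6*sqrt(2)*a^2 + 10*a
(2) = s^2 - 4*s*u + 3*u^2
(3) = (t - 2)*(t + 2)*(t + 5)
(4) = (v - 8)*(v + 2)
(5) = y^3 - 13*y - 12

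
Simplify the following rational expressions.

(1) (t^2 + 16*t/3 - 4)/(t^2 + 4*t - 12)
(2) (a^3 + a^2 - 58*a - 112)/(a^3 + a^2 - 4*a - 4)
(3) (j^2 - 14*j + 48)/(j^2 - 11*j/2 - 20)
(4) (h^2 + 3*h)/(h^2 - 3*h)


(1) = (3*t - 2)/(3*t - 6)
(2) = (a^2 - a - 56)/(a^2 - a - 2)
(3) = (2*j - 12)/(2*j + 5)
(4) = (h + 3)/(h - 3)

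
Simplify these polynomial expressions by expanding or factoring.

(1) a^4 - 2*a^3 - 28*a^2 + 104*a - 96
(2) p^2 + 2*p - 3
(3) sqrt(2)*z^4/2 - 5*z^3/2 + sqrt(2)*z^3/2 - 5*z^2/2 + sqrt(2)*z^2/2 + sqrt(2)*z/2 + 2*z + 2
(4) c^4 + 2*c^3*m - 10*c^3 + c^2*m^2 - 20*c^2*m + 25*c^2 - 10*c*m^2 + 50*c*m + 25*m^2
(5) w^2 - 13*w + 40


(1) = (a - 4)*(a - 2)^2*(a + 6)
(2) = (p - 1)*(p + 3)
(3) = (z + 1)*(z - 2*sqrt(2))*(z - sqrt(2))*(sqrt(2)*z/2 + 1/2)
(4) = (c - 5)^2*(c + m)^2
(5) = (w - 8)*(w - 5)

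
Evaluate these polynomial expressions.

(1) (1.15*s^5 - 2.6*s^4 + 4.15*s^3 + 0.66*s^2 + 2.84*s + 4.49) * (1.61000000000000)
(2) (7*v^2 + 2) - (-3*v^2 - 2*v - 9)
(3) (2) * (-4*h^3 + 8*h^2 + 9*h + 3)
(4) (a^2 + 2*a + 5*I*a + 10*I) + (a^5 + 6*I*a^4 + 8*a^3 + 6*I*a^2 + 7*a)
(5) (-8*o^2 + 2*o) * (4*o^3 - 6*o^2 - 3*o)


(1) = 1.8515*s^5 - 4.186*s^4 + 6.6815*s^3 + 1.0626*s^2 + 4.5724*s + 7.2289
(2) = 10*v^2 + 2*v + 11
(3) = -8*h^3 + 16*h^2 + 18*h + 6
(4) = a^5 + 6*I*a^4 + 8*a^3 + a^2 + 6*I*a^2 + 9*a + 5*I*a + 10*I
(5) = -32*o^5 + 56*o^4 + 12*o^3 - 6*o^2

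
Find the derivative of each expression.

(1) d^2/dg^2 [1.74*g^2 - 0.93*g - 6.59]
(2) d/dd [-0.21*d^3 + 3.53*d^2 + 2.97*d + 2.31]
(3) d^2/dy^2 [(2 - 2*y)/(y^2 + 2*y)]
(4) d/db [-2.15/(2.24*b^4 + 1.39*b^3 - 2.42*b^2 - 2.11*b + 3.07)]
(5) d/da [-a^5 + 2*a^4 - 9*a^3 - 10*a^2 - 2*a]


(1) = 3.48000000000000
(2) = -0.63*d^2 + 7.06*d + 2.97
(3) = 4*(y*(y + 2)*(3*y + 1) - 4*(y - 1)*(y + 1)^2)/(y^3*(y + 2)^3)
(4) = (19.264*b^3 + 8.9655*b^2 - 10.406*b - 4.5365)/(2.24*b^4 + 1.39*b^3 - 2.42*b^2 - 2.11*b + 3.07)^2
(5) = -5*a^4 + 8*a^3 - 27*a^2 - 20*a - 2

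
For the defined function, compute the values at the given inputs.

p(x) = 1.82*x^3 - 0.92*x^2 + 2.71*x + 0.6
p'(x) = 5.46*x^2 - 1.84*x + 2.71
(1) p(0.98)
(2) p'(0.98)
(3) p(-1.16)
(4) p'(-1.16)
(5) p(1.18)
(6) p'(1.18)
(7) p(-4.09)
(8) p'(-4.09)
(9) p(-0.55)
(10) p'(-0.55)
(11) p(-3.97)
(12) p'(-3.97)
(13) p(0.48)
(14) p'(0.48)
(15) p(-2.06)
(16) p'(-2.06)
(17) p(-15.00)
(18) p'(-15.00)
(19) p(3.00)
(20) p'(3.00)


(1) = 4.09
(2) = 6.15
(3) = -6.62
(4) = 12.19
(5) = 5.51
(6) = 8.14
(7) = -150.39
(8) = 101.57
(9) = -1.47
(10) = 5.37
(11) = -138.54
(12) = 96.07
(13) = 1.89
(14) = 3.08
(15) = -24.80
(16) = 29.67
(17) = -6389.55
(18) = 1258.81
(19) = 49.59
(20) = 46.33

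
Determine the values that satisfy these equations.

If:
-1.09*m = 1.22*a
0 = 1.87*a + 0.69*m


Then:
a = 0.00
m = 0.00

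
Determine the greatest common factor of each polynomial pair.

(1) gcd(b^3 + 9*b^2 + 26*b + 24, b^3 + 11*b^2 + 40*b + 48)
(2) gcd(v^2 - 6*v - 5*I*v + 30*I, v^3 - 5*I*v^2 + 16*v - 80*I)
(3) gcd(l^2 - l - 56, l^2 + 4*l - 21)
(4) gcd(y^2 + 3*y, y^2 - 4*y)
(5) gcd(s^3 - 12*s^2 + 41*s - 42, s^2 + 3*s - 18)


(1) = gcd((b + 2)*(b + 3)*(b + 4), (b + 3)*(b + 4)^2) = b^2 + 7*b + 12
(2) = v - 5*I
(3) = gcd((l - 8)*(l + 7), (l - 3)*(l + 7)) = l + 7
(4) = gcd(y*(y + 3), y*(y - 4)) = y
(5) = gcd((s - 7)*(s - 3)*(s - 2), (s - 3)*(s + 6)) = s - 3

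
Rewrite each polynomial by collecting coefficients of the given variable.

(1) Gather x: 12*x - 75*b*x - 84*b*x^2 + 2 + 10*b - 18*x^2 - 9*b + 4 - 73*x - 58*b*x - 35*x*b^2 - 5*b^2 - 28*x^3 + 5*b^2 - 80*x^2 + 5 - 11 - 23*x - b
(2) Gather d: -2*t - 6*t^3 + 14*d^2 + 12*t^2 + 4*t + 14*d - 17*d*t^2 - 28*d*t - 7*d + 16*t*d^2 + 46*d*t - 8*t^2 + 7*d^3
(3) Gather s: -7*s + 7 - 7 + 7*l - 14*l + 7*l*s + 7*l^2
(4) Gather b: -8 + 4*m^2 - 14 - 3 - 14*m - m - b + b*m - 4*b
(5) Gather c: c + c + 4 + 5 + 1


(1) = -28*x^3 + x^2*(-84*b - 98) + x*(-35*b^2 - 133*b - 84)
(2) = 7*d^3 + d^2*(16*t + 14) + d*(-17*t^2 + 18*t + 7) - 6*t^3 + 4*t^2 + 2*t
(3) = 7*l^2 - 7*l + s*(7*l - 7)
(4) = b*(m - 5) + 4*m^2 - 15*m - 25
(5) = 2*c + 10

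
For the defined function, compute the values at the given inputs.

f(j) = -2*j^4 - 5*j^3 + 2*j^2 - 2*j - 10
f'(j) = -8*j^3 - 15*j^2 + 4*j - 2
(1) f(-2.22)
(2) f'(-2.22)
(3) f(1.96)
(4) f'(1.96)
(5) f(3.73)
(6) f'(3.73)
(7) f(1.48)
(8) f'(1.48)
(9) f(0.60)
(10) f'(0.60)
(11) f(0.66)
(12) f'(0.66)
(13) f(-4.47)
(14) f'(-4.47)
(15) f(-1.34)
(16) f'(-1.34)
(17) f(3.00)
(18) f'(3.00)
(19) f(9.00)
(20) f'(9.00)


(1) = 10.42
(2) = 2.72
(3) = -73.40
(4) = -112.02
(5) = -636.25
(6) = -610.93
(7) = -34.38
(8) = -54.87
(9) = -11.82
(10) = -6.73
(11) = -12.27
(12) = -8.19
(13) = -313.00
(14) = 394.92
(15) = 1.85
(16) = -15.05
(17) = -295.00
(18) = -341.00
(19) = -16633.00
(20) = -7013.00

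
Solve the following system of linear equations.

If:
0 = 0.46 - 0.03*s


Then:
s = 15.33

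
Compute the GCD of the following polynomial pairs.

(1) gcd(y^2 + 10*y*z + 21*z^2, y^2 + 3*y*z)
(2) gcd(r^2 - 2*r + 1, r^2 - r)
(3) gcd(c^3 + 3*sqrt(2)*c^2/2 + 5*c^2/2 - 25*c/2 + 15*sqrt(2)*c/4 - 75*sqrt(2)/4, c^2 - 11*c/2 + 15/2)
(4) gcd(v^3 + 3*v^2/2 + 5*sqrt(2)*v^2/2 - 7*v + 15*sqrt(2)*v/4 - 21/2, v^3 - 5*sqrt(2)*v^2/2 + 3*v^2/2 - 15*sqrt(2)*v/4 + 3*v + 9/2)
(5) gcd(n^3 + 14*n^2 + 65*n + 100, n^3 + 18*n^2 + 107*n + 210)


(1) = gcd((y + 3*z)*(y + 7*z), y*(y + 3*z)) = y + 3*z
(2) = r - 1
(3) = c - 5/2
(4) = v^2 + v*(3/2 - sqrt(2)) - 3*sqrt(2)/2
(5) = gcd((n + 4)*(n + 5)^2, (n + 5)*(n + 6)*(n + 7)) = n + 5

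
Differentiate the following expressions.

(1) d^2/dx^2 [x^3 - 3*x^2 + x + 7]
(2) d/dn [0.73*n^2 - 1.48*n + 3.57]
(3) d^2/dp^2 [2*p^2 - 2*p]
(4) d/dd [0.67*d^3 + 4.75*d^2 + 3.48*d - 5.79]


(1) = 6*x - 6
(2) = 1.46*n - 1.48
(3) = 4
(4) = 2.01*d^2 + 9.5*d + 3.48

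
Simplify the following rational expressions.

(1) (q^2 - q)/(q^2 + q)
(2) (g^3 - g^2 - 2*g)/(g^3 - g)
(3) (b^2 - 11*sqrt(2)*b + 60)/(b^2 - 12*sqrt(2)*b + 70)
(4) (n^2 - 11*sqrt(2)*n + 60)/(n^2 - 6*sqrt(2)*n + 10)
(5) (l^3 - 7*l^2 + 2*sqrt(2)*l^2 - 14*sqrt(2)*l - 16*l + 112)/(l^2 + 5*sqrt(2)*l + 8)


(1) = (q - 1)/(q + 1)
(2) = (g - 2)/(g - 1)
(3) = (b - 6*sqrt(2))/(b - 7*sqrt(2))
(4) = (n - 6*sqrt(2))/(n - sqrt(2))
(5) = (l^2 + l*(-7 - 2*sqrt(2)) + 14*sqrt(2))/(l + sqrt(2))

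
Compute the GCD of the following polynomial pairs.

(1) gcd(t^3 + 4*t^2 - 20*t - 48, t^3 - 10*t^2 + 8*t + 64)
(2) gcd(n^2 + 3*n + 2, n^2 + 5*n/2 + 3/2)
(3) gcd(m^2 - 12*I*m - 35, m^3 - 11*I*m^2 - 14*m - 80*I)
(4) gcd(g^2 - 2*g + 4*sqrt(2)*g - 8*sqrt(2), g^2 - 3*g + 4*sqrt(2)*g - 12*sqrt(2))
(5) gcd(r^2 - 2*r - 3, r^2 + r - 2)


(1) = t^2 - 2*t - 8
(2) = gcd((n + 1)*(n + 2), (n + 1)*(n + 3/2)) = n + 1
(3) = gcd((m - 7*I)*(m - 5*I), (m - 8*I)*(m - 5*I)*(m + 2*I)) = m - 5*I
(4) = g + 4*sqrt(2)
(5) = 1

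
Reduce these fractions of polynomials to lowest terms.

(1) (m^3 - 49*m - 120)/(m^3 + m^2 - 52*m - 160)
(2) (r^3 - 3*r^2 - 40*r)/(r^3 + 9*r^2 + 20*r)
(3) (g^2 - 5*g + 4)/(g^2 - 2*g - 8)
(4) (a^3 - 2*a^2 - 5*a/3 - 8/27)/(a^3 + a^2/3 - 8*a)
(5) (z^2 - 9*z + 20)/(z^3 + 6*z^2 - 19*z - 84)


(1) = (m + 3)/(m + 4)
(2) = (r - 8)/(r + 4)
(3) = (g - 1)/(g + 2)
(4) = (9*a^2 + 6*a + 1)/(9*a^2 + 27*a)
(5) = (z - 5)/(z^2 + 10*z + 21)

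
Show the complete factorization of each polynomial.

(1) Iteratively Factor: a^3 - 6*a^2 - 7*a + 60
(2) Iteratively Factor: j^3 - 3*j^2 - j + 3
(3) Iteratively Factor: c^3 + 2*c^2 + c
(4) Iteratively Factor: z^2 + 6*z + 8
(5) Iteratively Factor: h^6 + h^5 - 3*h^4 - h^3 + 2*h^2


(1) = (a - 5)*(a^2 - a - 12) = (a - 5)*(a + 3)*(a - 4)
(2) = (j - 3)*(j^2 - 1) = (j - 3)*(j - 1)*(j + 1)
(3) = (c + 1)*(c^2 + c) = c*(c + 1)*(c + 1)
(4) = (z + 4)*(z + 2)
(5) = (h + 2)*(h^5 - h^4 - h^3 + h^2) = (h + 1)*(h + 2)*(h^4 - 2*h^3 + h^2) = h*(h + 1)*(h + 2)*(h^3 - 2*h^2 + h) = h*(h - 1)*(h + 1)*(h + 2)*(h^2 - h) = h^2*(h - 1)*(h + 1)*(h + 2)*(h - 1)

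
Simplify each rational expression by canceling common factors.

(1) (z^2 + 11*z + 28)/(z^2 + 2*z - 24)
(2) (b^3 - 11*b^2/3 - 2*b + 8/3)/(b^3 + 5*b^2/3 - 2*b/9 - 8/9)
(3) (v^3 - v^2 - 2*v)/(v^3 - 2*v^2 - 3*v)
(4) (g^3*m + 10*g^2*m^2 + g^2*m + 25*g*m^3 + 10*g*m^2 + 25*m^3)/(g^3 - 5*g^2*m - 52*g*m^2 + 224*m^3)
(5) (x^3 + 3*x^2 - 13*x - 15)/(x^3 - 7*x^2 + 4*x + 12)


(1) = (z^2 + 11*z + 28)/(z^2 + 2*z - 24)
(2) = (3*b - 12)/(3*b + 4)
(3) = (v - 2)/(v - 3)
(4) = (g^3*m + 10*g^2*m^2 + g^2*m + 25*g*m^3 + 10*g*m^2 + 25*m^3)/(g^3 - 5*g^2*m - 52*g*m^2 + 224*m^3)
(5) = (x^2 + 2*x - 15)/(x^2 - 8*x + 12)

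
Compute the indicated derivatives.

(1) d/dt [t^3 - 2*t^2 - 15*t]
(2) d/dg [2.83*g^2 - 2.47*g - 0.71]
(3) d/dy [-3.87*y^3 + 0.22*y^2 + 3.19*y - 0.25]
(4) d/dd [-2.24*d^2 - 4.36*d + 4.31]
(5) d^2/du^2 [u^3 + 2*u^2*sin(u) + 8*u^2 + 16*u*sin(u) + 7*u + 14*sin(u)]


(1) = 3*t^2 - 4*t - 15
(2) = 5.66*g - 2.47
(3) = -11.61*y^2 + 0.44*y + 3.19
(4) = -4.48*d - 4.36
(5) = -2*u^2*sin(u) - 16*u*sin(u) + 8*u*cos(u) + 6*u - 10*sin(u) + 32*cos(u) + 16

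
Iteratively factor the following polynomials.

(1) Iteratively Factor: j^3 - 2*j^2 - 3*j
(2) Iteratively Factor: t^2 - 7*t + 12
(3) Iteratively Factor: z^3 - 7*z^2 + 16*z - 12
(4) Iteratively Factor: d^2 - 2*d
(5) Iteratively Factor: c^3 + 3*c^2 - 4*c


(1) = (j + 1)*(j^2 - 3*j) = (j - 3)*(j + 1)*(j)
(2) = (t - 3)*(t - 4)
(3) = (z - 2)*(z^2 - 5*z + 6) = (z - 3)*(z - 2)*(z - 2)
(4) = (d)*(d - 2)
(5) = (c)*(c^2 + 3*c - 4) = c*(c + 4)*(c - 1)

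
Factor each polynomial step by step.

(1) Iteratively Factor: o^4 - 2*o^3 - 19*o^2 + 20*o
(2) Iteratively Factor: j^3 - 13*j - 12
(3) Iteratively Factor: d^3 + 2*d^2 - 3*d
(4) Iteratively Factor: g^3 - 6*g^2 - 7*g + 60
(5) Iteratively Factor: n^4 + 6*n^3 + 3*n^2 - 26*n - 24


(1) = (o - 1)*(o^3 - o^2 - 20*o) = (o - 1)*(o + 4)*(o^2 - 5*o) = o*(o - 1)*(o + 4)*(o - 5)
(2) = (j + 1)*(j^2 - j - 12) = (j - 4)*(j + 1)*(j + 3)
(3) = (d - 1)*(d^2 + 3*d) = d*(d - 1)*(d + 3)
(4) = (g - 4)*(g^2 - 2*g - 15) = (g - 4)*(g + 3)*(g - 5)
(5) = (n - 2)*(n^3 + 8*n^2 + 19*n + 12) = (n - 2)*(n + 3)*(n^2 + 5*n + 4) = (n - 2)*(n + 1)*(n + 3)*(n + 4)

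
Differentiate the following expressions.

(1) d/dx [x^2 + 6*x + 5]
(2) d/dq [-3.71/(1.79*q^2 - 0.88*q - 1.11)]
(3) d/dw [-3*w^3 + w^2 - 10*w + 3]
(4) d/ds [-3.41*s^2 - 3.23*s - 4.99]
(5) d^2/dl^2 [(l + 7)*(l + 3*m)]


(1) = 2*x + 6
(2) = (13.2818*q - 3.2648)/(-1.79*q^2 + 0.88*q + 1.11)^2
(3) = -9*w^2 + 2*w - 10
(4) = -6.82*s - 3.23
(5) = 2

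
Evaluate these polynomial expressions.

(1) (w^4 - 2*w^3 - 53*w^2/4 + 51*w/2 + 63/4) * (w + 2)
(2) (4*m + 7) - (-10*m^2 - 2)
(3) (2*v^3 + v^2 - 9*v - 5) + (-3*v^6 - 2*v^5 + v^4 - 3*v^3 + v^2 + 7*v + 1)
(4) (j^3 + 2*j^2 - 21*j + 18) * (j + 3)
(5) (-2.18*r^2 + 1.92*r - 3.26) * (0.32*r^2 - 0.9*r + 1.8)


(1) = w^5 - 69*w^3/4 - w^2 + 267*w/4 + 63/2
(2) = 10*m^2 + 4*m + 9
(3) = -3*v^6 - 2*v^5 + v^4 - v^3 + 2*v^2 - 2*v - 4
(4) = j^4 + 5*j^3 - 15*j^2 - 45*j + 54
(5) = -0.6976*r^4 + 2.5764*r^3 - 6.6952*r^2 + 6.39*r - 5.868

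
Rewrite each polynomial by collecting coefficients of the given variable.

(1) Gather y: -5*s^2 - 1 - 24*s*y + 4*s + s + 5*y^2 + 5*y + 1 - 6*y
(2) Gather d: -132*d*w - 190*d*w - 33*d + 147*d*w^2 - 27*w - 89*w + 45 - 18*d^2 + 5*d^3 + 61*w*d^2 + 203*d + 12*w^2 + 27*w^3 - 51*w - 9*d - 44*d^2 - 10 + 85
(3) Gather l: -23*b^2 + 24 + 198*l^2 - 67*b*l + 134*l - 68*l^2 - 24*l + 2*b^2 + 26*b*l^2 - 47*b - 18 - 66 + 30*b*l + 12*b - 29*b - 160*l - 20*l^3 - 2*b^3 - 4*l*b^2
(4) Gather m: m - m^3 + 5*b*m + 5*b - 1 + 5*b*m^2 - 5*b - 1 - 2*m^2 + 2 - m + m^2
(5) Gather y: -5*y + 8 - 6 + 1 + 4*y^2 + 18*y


(1) = -5*s^2 + 5*s + 5*y^2 + y*(-24*s - 1)
(2) = 5*d^3 + d^2*(61*w - 62) + d*(147*w^2 - 322*w + 161) + 27*w^3 + 12*w^2 - 167*w + 120
(3) = -2*b^3 - 21*b^2 - 64*b - 20*l^3 + l^2*(26*b + 130) + l*(-4*b^2 - 37*b - 50) - 60
(4) = 5*b*m - m^3 + m^2*(5*b - 1)
(5) = 4*y^2 + 13*y + 3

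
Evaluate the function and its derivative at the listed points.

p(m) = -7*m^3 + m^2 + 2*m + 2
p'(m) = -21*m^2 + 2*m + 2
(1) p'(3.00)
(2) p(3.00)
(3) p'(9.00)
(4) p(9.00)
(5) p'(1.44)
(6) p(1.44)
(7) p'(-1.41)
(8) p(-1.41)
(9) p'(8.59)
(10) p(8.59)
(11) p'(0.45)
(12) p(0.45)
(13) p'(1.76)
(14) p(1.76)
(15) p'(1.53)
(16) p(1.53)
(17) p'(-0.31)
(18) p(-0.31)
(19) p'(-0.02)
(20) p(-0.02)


(1) = -181.00
(2) = -172.00
(3) = -1681.00
(4) = -5002.00
(5) = -38.67
(6) = -13.95
(7) = -42.57
(8) = 20.79
(9) = -1530.37
(10) = -4343.91
(11) = -1.35
(12) = 2.46
(13) = -59.53
(14) = -29.54
(15) = -44.10
(16) = -17.67
(17) = -0.64
(18) = 1.68
(19) = 1.95
(20) = 1.96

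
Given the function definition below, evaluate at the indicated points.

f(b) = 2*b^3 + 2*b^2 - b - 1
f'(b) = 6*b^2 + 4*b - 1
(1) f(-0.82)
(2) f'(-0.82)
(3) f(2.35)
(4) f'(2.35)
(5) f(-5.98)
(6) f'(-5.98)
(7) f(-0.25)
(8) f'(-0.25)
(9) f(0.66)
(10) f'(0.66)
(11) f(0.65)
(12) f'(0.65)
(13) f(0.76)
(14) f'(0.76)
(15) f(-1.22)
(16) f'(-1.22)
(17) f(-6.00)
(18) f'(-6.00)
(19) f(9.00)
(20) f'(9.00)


(1) = 0.06
(2) = -0.25
(3) = 33.65
(4) = 41.54
(5) = -351.19
(6) = 189.64
(7) = -0.66
(8) = -1.62
(9) = -0.21
(10) = 4.25
(11) = -0.26
(12) = 4.13
(13) = 0.27
(14) = 5.51
(15) = -0.43
(16) = 3.05
(17) = -355.00
(18) = 191.00
(19) = 1610.00
(20) = 521.00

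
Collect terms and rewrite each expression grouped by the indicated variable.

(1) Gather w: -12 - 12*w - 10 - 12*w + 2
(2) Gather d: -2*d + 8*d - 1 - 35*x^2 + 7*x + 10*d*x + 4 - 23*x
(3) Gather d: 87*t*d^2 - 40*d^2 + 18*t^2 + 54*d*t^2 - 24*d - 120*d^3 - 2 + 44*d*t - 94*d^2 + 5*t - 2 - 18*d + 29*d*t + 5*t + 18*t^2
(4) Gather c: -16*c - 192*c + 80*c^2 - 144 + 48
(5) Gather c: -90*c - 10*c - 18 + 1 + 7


(1) = -24*w - 20
(2) = d*(10*x + 6) - 35*x^2 - 16*x + 3
(3) = -120*d^3 + d^2*(87*t - 134) + d*(54*t^2 + 73*t - 42) + 36*t^2 + 10*t - 4
(4) = 80*c^2 - 208*c - 96
(5) = -100*c - 10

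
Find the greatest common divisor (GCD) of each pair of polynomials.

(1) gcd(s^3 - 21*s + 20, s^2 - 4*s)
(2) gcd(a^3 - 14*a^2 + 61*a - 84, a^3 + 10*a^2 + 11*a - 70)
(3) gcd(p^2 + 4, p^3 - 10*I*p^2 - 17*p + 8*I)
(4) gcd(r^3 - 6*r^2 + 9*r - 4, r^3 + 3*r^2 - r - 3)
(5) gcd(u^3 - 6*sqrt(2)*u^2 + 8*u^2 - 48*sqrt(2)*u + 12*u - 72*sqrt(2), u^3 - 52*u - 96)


(1) = gcd((s - 4)*(s - 1)*(s + 5), s*(s - 4)) = s - 4
(2) = 1
(3) = 1
(4) = r - 1
(5) = u^2 + 8*u + 12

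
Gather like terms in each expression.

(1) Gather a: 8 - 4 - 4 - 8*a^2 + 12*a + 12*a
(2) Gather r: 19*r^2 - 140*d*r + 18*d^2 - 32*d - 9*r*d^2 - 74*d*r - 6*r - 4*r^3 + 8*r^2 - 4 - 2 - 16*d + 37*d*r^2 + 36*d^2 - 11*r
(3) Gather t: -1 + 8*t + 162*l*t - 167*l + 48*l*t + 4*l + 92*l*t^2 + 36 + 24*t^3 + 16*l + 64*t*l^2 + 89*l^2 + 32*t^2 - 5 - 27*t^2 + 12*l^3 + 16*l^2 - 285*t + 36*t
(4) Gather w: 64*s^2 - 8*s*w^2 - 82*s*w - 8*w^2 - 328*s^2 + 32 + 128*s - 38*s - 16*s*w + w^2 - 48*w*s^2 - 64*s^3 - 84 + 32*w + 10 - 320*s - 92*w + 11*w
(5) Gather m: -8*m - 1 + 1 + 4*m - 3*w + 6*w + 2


(1) = -8*a^2 + 24*a
(2) = 54*d^2 - 48*d - 4*r^3 + r^2*(37*d + 27) + r*(-9*d^2 - 214*d - 17) - 6
(3) = 12*l^3 + 105*l^2 - 147*l + 24*t^3 + t^2*(92*l + 5) + t*(64*l^2 + 210*l - 241) + 30
(4) = -64*s^3 - 264*s^2 - 230*s + w^2*(-8*s - 7) + w*(-48*s^2 - 98*s - 49) - 42
(5) = -4*m + 3*w + 2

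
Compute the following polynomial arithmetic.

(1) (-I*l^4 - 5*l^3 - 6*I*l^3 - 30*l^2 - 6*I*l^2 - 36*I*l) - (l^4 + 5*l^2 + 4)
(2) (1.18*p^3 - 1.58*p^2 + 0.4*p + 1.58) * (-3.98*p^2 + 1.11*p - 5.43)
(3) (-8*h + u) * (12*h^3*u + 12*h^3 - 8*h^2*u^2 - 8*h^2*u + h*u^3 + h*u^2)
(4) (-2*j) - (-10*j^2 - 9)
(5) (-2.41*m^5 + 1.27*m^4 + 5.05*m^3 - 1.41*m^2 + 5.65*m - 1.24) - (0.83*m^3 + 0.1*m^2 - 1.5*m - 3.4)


(1) = -l^4 - I*l^4 - 5*l^3 - 6*I*l^3 - 35*l^2 - 6*I*l^2 - 36*I*l - 4
(2) = -4.6964*p^5 + 7.5982*p^4 - 9.7532*p^3 + 2.735*p^2 - 0.4182*p - 8.5794
(3) = -96*h^4*u - 96*h^4 + 76*h^3*u^2 + 76*h^3*u - 16*h^2*u^3 - 16*h^2*u^2 + h*u^4 + h*u^3
(4) = 10*j^2 - 2*j + 9
(5) = -2.41*m^5 + 1.27*m^4 + 4.22*m^3 - 1.51*m^2 + 7.15*m + 2.16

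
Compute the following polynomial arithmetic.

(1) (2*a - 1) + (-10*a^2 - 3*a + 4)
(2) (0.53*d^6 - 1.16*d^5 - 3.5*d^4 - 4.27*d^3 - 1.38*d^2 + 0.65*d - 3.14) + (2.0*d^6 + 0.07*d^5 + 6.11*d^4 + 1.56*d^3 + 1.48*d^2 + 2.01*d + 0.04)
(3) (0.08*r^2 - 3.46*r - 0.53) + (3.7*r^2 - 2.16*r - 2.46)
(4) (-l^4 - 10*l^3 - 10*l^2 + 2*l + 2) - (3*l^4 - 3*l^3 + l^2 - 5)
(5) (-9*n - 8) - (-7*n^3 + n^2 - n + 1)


(1) = -10*a^2 - a + 3
(2) = 2.53*d^6 - 1.09*d^5 + 2.61*d^4 - 2.71*d^3 + 0.1*d^2 + 2.66*d - 3.1
(3) = 3.78*r^2 - 5.62*r - 2.99
(4) = -4*l^4 - 7*l^3 - 11*l^2 + 2*l + 7
(5) = 7*n^3 - n^2 - 8*n - 9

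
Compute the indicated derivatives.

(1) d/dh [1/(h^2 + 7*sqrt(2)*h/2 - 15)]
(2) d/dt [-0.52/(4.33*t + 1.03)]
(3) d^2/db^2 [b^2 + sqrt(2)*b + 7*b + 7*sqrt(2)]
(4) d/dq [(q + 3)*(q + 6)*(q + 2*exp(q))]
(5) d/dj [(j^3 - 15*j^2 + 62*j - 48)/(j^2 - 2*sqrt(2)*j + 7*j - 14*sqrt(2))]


(1) = 2*(-4*h - 7*sqrt(2))/(2*h^2 + 7*sqrt(2)*h - 30)^2
(2) = 2.2516/(4.33*t + 1.03)^2
(3) = 2
(4) = 2*q^2*exp(q) + 3*q^2 + 22*q*exp(q) + 18*q + 54*exp(q) + 18
(5) = (-(2*j - 2*sqrt(2) + 7)*(j^3 - 15*j^2 + 62*j - 48) + (3*j^2 - 30*j + 62)*(j^2 - 2*sqrt(2)*j + 7*j - 14*sqrt(2)))/(j^2 - 2*sqrt(2)*j + 7*j - 14*sqrt(2))^2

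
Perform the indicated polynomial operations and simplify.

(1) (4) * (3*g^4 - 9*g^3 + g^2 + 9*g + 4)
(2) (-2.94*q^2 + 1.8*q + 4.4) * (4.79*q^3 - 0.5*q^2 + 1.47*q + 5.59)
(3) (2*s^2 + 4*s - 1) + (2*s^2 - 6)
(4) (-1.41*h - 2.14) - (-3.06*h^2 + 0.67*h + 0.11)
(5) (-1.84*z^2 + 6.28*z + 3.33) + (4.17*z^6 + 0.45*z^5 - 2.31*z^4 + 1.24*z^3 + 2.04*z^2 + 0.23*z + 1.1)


(1) = 12*g^4 - 36*g^3 + 4*g^2 + 36*g + 16
(2) = -14.0826*q^5 + 10.092*q^4 + 15.8542*q^3 - 15.9886*q^2 + 16.53*q + 24.596
(3) = 4*s^2 + 4*s - 7
(4) = 3.06*h^2 - 2.08*h - 2.25
(5) = 4.17*z^6 + 0.45*z^5 - 2.31*z^4 + 1.24*z^3 + 0.2*z^2 + 6.51*z + 4.43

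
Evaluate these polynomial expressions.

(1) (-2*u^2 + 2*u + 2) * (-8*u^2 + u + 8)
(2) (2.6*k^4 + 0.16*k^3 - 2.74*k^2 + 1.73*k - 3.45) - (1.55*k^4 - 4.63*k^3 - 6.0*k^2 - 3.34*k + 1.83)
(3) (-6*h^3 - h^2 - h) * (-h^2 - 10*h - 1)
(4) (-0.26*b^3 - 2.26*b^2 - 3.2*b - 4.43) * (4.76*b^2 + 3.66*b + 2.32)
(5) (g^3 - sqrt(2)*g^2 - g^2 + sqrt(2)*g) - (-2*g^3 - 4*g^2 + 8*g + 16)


(1) = 16*u^4 - 18*u^3 - 30*u^2 + 18*u + 16
(2) = 1.05*k^4 + 4.79*k^3 + 3.26*k^2 + 5.07*k - 5.28
(3) = 6*h^5 + 61*h^4 + 17*h^3 + 11*h^2 + h
(4) = -1.2376*b^5 - 11.7092*b^4 - 24.1068*b^3 - 38.042*b^2 - 23.6378*b - 10.2776
(5) = 3*g^3 - sqrt(2)*g^2 + 3*g^2 - 8*g + sqrt(2)*g - 16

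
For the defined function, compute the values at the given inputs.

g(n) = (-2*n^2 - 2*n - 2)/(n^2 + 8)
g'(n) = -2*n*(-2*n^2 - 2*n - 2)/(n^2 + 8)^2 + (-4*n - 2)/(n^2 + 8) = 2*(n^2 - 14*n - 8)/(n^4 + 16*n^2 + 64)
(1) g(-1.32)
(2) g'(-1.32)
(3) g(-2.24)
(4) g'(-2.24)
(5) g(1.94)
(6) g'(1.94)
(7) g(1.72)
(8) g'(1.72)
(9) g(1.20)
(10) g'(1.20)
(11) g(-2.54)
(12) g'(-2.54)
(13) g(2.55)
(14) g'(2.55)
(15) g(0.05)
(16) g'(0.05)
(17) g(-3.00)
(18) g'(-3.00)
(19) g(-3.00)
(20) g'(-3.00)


(1) = -0.29
(2) = 0.26
(3) = -0.58
(4) = 0.33
(5) = -1.14
(6) = -0.45
(7) = -1.04
(8) = -0.49
(9) = -0.77
(10) = -0.52
(11) = -0.68
(12) = 0.33
(13) = -1.39
(14) = -0.35
(15) = -0.26
(16) = -0.27
(17) = -0.82
(18) = 0.30
(19) = -0.82
(20) = 0.30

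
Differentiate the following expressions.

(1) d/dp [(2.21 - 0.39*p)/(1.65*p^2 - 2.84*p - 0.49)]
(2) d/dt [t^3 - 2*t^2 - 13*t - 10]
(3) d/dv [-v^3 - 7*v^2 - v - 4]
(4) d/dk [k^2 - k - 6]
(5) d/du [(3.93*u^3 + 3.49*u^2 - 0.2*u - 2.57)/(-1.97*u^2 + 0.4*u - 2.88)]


(1) = (0.6435*p^2 - 7.293*p + 6.4675)/(2.7225*p^4 - 9.372*p^3 + 6.4486*p^2 + 2.7832*p + 0.2401)
(2) = 3*t^2 - 4*t - 13
(3) = -3*v^2 - 14*v - 1
(4) = 2*k - 1
(5) = (-7.7421*u^4 + 3.144*u^3 - 32.9532*u^2 - 30.2282*u + 1.604)/(3.8809*u^4 - 1.576*u^3 + 11.5072*u^2 - 2.304*u + 8.2944)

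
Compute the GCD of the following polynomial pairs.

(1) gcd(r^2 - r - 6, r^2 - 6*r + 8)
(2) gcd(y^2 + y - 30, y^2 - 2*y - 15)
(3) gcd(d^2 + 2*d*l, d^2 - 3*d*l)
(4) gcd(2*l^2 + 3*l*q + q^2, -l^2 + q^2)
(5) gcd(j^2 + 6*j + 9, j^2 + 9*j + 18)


(1) = 1
(2) = gcd((y - 5)*(y + 6), (y - 5)*(y + 3)) = y - 5
(3) = d
(4) = gcd((l + q)*(2*l + q), (-l + q)*(l + q)) = l + q
(5) = j + 3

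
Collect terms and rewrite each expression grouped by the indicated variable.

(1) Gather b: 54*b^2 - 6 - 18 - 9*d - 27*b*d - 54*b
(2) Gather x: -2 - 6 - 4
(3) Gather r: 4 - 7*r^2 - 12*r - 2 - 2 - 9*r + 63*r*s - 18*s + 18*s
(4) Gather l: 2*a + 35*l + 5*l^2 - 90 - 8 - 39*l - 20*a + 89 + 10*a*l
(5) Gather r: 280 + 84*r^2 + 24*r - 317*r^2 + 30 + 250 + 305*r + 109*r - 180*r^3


(1) = 54*b^2 + b*(-27*d - 54) - 9*d - 24
(2) = -12
(3) = -7*r^2 + r*(63*s - 21)
(4) = -18*a + 5*l^2 + l*(10*a - 4) - 9
(5) = -180*r^3 - 233*r^2 + 438*r + 560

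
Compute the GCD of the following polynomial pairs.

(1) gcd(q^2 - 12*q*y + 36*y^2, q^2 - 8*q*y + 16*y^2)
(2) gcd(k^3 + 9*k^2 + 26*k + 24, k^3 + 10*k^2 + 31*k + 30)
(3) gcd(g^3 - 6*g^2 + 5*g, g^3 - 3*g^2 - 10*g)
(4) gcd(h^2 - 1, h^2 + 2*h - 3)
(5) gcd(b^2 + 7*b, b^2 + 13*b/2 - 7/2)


(1) = 1
(2) = gcd((k + 2)*(k + 3)*(k + 4), (k + 2)*(k + 3)*(k + 5)) = k^2 + 5*k + 6
(3) = gcd(g*(g - 5)*(g - 1), g*(g - 5)*(g + 2)) = g^2 - 5*g
(4) = h - 1
(5) = gcd(b*(b + 7), (b - 1/2)*(b + 7)) = b + 7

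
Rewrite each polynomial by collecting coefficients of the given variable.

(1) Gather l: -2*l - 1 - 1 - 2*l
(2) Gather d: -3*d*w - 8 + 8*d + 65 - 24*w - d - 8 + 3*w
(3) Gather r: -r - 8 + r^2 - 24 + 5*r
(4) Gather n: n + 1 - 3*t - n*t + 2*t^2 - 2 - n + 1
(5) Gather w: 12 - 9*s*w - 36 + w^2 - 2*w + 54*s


(1) = -4*l - 2
(2) = d*(7 - 3*w) - 21*w + 49
(3) = r^2 + 4*r - 32
(4) = -n*t + 2*t^2 - 3*t
(5) = 54*s + w^2 + w*(-9*s - 2) - 24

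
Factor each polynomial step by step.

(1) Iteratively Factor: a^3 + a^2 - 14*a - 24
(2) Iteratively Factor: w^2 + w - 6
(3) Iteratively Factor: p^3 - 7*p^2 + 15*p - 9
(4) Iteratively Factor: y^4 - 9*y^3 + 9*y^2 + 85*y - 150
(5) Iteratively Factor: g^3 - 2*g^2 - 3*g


(1) = (a - 4)*(a^2 + 5*a + 6) = (a - 4)*(a + 3)*(a + 2)
(2) = (w + 3)*(w - 2)
(3) = (p - 3)*(p^2 - 4*p + 3) = (p - 3)*(p - 1)*(p - 3)
(4) = (y - 2)*(y^3 - 7*y^2 - 5*y + 75) = (y - 5)*(y - 2)*(y^2 - 2*y - 15) = (y - 5)*(y - 2)*(y + 3)*(y - 5)
(5) = (g)*(g^2 - 2*g - 3) = g*(g - 3)*(g + 1)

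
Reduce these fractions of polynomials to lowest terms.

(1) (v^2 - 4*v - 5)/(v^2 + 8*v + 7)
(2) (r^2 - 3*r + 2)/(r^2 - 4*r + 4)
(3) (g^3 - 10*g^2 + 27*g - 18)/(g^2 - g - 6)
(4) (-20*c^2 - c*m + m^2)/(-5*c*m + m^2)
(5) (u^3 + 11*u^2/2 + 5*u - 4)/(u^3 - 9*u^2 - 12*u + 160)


(1) = (v - 5)/(v + 7)
(2) = (r - 1)/(r - 2)
(3) = (g^2 - 7*g + 6)/(g + 2)
(4) = (4*c + m)/m
(5) = (2*u^2 + 3*u - 2)/(2*u^2 - 26*u + 80)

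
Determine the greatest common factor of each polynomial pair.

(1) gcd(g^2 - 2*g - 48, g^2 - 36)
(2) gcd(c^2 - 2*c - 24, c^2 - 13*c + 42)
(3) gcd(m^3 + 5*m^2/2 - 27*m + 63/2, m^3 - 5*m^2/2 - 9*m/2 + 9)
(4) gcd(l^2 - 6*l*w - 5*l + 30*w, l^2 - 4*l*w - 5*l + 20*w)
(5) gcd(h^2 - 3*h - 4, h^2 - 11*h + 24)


(1) = g + 6
(2) = gcd((c - 6)*(c + 4), (c - 7)*(c - 6)) = c - 6
(3) = m^2 - 9*m/2 + 9/2
(4) = l - 5
(5) = 1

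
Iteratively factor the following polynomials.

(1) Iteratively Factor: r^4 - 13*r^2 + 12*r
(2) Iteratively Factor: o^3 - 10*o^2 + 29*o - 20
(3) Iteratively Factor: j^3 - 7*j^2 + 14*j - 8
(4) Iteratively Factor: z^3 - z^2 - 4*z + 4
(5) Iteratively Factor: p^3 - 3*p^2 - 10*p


(1) = (r + 4)*(r^3 - 4*r^2 + 3*r) = r*(r + 4)*(r^2 - 4*r + 3) = r*(r - 1)*(r + 4)*(r - 3)
(2) = (o - 1)*(o^2 - 9*o + 20) = (o - 4)*(o - 1)*(o - 5)
(3) = (j - 1)*(j^2 - 6*j + 8) = (j - 4)*(j - 1)*(j - 2)
(4) = (z - 2)*(z^2 + z - 2) = (z - 2)*(z + 2)*(z - 1)
(5) = (p - 5)*(p^2 + 2*p) = p*(p - 5)*(p + 2)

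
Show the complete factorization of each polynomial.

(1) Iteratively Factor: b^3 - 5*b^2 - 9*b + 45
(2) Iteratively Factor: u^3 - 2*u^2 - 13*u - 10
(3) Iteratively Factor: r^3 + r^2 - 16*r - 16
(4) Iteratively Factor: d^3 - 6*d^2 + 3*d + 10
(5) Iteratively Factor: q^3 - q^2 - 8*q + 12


(1) = (b + 3)*(b^2 - 8*b + 15) = (b - 5)*(b + 3)*(b - 3)
(2) = (u + 2)*(u^2 - 4*u - 5) = (u - 5)*(u + 2)*(u + 1)
(3) = (r + 1)*(r^2 - 16) = (r - 4)*(r + 1)*(r + 4)
(4) = (d + 1)*(d^2 - 7*d + 10) = (d - 2)*(d + 1)*(d - 5)
(5) = (q - 2)*(q^2 + q - 6) = (q - 2)^2*(q + 3)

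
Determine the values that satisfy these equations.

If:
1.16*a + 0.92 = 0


Then:
a = -0.79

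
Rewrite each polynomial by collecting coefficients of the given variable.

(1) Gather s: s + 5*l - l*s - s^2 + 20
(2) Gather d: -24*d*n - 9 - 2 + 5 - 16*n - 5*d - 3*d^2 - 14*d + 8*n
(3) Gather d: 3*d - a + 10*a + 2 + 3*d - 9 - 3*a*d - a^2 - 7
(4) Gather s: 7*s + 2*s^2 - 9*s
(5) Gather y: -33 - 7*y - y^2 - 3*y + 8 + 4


(1) = 5*l - s^2 + s*(1 - l) + 20
(2) = -3*d^2 + d*(-24*n - 19) - 8*n - 6
(3) = -a^2 + 9*a + d*(6 - 3*a) - 14
(4) = 2*s^2 - 2*s
(5) = -y^2 - 10*y - 21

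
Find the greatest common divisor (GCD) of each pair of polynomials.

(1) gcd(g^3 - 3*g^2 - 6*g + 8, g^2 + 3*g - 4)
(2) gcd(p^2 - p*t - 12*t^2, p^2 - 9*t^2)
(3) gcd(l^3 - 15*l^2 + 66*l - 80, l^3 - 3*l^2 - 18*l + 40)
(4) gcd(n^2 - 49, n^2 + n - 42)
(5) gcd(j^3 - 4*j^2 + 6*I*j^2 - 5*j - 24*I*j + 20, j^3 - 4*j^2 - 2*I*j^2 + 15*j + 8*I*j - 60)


(1) = gcd((g - 4)*(g - 1)*(g + 2), (g - 1)*(g + 4)) = g - 1
(2) = gcd((p - 4*t)*(p + 3*t), (p - 3*t)*(p + 3*t)) = p + 3*t
(3) = l^2 - 7*l + 10
(4) = n + 7
(5) = j - 4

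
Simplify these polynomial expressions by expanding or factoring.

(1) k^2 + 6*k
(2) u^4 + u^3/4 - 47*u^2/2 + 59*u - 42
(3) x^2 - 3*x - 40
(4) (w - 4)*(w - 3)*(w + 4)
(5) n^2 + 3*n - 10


(1) = k*(k + 6)
(2) = (u - 2)^2*(u - 7/4)*(u + 6)
(3) = (x - 8)*(x + 5)
(4) = w^3 - 3*w^2 - 16*w + 48
(5) = (n - 2)*(n + 5)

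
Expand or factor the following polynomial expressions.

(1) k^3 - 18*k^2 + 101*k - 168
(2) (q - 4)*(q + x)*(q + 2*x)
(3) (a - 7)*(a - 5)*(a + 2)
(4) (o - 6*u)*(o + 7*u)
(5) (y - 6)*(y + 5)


(1) = (k - 8)*(k - 7)*(k - 3)
(2) = q^3 + 3*q^2*x - 4*q^2 + 2*q*x^2 - 12*q*x - 8*x^2
(3) = a^3 - 10*a^2 + 11*a + 70
(4) = o^2 + o*u - 42*u^2
(5) = y^2 - y - 30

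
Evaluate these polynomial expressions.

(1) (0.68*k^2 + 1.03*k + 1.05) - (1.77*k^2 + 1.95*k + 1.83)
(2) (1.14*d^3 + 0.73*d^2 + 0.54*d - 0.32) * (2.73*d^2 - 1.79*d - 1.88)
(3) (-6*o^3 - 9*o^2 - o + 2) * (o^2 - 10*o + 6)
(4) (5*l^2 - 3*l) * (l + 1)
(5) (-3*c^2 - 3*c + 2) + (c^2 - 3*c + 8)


(1) = -1.09*k^2 - 0.92*k - 0.78
(2) = 3.1122*d^5 - 0.0477*d^4 - 1.9757*d^3 - 3.2126*d^2 - 0.4424*d + 0.6016
(3) = -6*o^5 + 51*o^4 + 53*o^3 - 42*o^2 - 26*o + 12
(4) = 5*l^3 + 2*l^2 - 3*l
(5) = -2*c^2 - 6*c + 10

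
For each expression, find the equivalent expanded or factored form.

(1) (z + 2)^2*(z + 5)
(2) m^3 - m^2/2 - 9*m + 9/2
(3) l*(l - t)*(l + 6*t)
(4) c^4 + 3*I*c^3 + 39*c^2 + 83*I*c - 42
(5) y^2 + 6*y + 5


(1) = z^3 + 9*z^2 + 24*z + 20
(2) = (m - 3)*(m - 1/2)*(m + 3)
(3) = l^3 + 5*l^2*t - 6*l*t^2
(4) = (c - 6*I)*(c + I)^2*(c + 7*I)
(5) = (y + 1)*(y + 5)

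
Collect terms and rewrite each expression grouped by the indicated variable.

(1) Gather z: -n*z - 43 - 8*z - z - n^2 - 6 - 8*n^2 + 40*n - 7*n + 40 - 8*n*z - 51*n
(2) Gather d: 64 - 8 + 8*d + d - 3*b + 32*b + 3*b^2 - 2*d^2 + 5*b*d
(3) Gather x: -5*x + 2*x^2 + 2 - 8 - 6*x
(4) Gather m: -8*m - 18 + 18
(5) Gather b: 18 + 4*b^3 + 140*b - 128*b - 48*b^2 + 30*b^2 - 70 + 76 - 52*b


(1) = -9*n^2 - 18*n + z*(-9*n - 9) - 9
(2) = 3*b^2 + 29*b - 2*d^2 + d*(5*b + 9) + 56
(3) = 2*x^2 - 11*x - 6
(4) = -8*m
(5) = 4*b^3 - 18*b^2 - 40*b + 24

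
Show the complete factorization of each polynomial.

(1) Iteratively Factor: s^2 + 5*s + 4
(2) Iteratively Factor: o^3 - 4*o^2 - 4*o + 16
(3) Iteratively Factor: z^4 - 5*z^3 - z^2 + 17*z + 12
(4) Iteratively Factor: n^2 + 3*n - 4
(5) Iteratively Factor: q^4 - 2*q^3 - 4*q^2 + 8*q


(1) = (s + 1)*(s + 4)
(2) = (o - 2)*(o^2 - 2*o - 8) = (o - 2)*(o + 2)*(o - 4)
(3) = (z + 1)*(z^3 - 6*z^2 + 5*z + 12) = (z - 4)*(z + 1)*(z^2 - 2*z - 3) = (z - 4)*(z - 3)*(z + 1)*(z + 1)
(4) = (n - 1)*(n + 4)
(5) = (q)*(q^3 - 2*q^2 - 4*q + 8) = q*(q - 2)*(q^2 - 4) = q*(q - 2)^2*(q + 2)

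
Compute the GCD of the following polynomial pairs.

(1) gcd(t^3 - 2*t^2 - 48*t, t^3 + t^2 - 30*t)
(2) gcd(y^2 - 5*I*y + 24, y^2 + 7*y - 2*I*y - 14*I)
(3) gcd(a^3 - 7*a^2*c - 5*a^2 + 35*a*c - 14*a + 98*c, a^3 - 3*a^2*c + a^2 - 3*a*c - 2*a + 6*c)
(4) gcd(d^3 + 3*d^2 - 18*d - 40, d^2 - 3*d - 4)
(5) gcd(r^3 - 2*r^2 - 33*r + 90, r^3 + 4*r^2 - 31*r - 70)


(1) = gcd(t*(t - 8)*(t + 6), t*(t - 5)*(t + 6)) = t^2 + 6*t
(2) = gcd((y - 8*I)*(y + 3*I), (y + 7)*(y - 2*I)) = 1
(3) = a + 2
(4) = d - 4
(5) = r - 5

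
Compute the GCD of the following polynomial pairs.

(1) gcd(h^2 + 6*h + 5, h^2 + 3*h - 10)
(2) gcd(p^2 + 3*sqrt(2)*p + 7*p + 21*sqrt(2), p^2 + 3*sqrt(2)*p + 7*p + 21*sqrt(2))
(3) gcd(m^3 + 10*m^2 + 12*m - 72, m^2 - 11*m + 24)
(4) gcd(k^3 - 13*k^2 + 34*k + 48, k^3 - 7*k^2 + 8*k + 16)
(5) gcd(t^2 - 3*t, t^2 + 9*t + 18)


(1) = gcd((h + 1)*(h + 5), (h - 2)*(h + 5)) = h + 5
(2) = p^2 + p*(3*sqrt(2) + 7) + 21*sqrt(2)
(3) = 1
(4) = k + 1
(5) = gcd(t*(t - 3), (t + 3)*(t + 6)) = 1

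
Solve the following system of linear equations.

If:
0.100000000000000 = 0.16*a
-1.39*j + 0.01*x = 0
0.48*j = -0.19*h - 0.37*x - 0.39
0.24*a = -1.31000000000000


Then:
No Solution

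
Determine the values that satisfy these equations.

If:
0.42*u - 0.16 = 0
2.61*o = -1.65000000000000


Then:
o = -0.63
u = 0.38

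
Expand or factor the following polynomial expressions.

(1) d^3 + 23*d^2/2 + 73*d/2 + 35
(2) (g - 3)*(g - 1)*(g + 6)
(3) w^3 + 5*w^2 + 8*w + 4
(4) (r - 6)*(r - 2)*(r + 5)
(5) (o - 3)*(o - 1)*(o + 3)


(1) = (d + 2)*(d + 5/2)*(d + 7)
(2) = g^3 + 2*g^2 - 21*g + 18
(3) = (w + 1)*(w + 2)^2
(4) = r^3 - 3*r^2 - 28*r + 60
(5) = o^3 - o^2 - 9*o + 9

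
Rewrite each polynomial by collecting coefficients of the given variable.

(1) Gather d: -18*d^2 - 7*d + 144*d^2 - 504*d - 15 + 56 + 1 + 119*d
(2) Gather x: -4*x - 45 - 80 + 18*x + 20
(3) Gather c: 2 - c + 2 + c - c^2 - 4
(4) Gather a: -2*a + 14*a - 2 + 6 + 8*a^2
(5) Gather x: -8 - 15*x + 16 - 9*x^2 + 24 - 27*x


(1) = 126*d^2 - 392*d + 42
(2) = 14*x - 105
(3) = -c^2
(4) = 8*a^2 + 12*a + 4
(5) = -9*x^2 - 42*x + 32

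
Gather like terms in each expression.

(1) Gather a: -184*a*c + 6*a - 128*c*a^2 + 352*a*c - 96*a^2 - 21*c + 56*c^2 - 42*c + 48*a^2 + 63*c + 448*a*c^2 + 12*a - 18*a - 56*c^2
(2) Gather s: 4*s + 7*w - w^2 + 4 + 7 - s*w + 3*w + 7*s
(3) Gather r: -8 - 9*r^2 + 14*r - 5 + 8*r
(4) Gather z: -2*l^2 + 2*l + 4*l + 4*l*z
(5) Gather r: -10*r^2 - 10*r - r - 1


(1) = a^2*(-128*c - 48) + a*(448*c^2 + 168*c)
(2) = s*(11 - w) - w^2 + 10*w + 11
(3) = -9*r^2 + 22*r - 13
(4) = -2*l^2 + 4*l*z + 6*l
(5) = -10*r^2 - 11*r - 1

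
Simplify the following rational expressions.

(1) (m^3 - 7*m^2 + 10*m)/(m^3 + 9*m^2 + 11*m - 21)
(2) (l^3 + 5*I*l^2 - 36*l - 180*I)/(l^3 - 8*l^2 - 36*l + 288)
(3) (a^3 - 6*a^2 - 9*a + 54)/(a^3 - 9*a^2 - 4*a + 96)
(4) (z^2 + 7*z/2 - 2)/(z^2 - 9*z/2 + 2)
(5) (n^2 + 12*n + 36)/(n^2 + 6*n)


(1) = (m^3 - 7*m^2 + 10*m)/(m^3 + 9*m^2 + 11*m - 21)
(2) = (l + 5*I)/(l - 8)
(3) = (a^2 - 9*a + 18)/(a^2 - 12*a + 32)
(4) = (z + 4)/(z - 4)
(5) = (n + 6)/n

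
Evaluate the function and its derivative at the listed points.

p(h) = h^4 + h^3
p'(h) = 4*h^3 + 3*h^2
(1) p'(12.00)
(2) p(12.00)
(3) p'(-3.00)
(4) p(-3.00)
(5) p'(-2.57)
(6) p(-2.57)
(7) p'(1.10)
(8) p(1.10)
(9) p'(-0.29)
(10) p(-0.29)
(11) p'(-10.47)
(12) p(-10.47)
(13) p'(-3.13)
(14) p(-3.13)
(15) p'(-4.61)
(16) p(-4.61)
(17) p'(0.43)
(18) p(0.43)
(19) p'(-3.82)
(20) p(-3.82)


(1) = 7344.00
(2) = 22464.00
(3) = -81.00
(4) = 54.00
(5) = -48.08
(6) = 26.65
(7) = 8.95
(8) = 2.80
(9) = 0.15
(10) = -0.02
(11) = -4262.06
(12) = 10869.01
(13) = -93.27
(14) = 65.31
(15) = -328.13
(16) = 353.68
(17) = 0.87
(18) = 0.11
(19) = -179.19
(20) = 157.20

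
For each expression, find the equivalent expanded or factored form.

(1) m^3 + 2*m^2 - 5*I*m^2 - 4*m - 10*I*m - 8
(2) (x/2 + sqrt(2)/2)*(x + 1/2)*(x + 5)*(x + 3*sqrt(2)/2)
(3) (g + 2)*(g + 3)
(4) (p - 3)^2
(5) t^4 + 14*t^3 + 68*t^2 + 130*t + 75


(1) = (m + 2)*(m - 4*I)*(m - I)
(2) = x^4/2 + 5*sqrt(2)*x^3/4 + 11*x^3/4 + 11*x^2/4 + 55*sqrt(2)*x^2/8 + 25*sqrt(2)*x/8 + 33*x/4 + 15/4
(3) = g^2 + 5*g + 6
(4) = p^2 - 6*p + 9
(5) = (t + 1)*(t + 3)*(t + 5)^2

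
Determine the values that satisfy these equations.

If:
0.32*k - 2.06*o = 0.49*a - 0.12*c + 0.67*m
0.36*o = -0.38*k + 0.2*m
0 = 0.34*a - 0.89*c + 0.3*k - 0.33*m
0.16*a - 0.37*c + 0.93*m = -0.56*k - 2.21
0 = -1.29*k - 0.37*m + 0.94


Then:
a = 22.35
c = 10.24
k = 1.62
m = -3.12
o = -3.45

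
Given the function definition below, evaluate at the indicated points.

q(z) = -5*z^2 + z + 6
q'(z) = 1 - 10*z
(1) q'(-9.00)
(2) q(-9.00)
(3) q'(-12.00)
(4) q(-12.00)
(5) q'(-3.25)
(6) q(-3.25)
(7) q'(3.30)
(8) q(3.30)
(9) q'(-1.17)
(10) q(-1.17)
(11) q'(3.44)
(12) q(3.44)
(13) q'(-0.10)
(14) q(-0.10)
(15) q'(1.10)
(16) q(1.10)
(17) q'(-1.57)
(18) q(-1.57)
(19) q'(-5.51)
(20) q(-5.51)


(1) = 91.00
(2) = -408.00
(3) = 121.00
(4) = -726.00
(5) = 33.50
(6) = -50.06
(7) = -32.00
(8) = -45.15
(9) = 12.70
(10) = -2.01
(11) = -33.40
(12) = -49.73
(13) = 2.00
(14) = 5.85
(15) = -10.00
(16) = 1.05
(17) = 16.70
(18) = -7.89
(19) = 56.10
(20) = -151.31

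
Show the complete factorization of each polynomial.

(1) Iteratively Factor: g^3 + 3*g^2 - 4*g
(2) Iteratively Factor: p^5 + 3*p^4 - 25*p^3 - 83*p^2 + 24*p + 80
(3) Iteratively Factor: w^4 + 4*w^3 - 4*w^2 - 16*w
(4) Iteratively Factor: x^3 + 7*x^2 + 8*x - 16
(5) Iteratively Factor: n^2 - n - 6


(1) = (g - 1)*(g^2 + 4*g) = (g - 1)*(g + 4)*(g)
(2) = (p + 4)*(p^4 - p^3 - 21*p^2 + p + 20) = (p - 5)*(p + 4)*(p^3 + 4*p^2 - p - 4) = (p - 5)*(p - 1)*(p + 4)*(p^2 + 5*p + 4) = (p - 5)*(p - 1)*(p + 4)^2*(p + 1)
(3) = (w + 2)*(w^3 + 2*w^2 - 8*w) = (w + 2)*(w + 4)*(w^2 - 2*w) = w*(w + 2)*(w + 4)*(w - 2)
(4) = (x + 4)*(x^2 + 3*x - 4) = (x - 1)*(x + 4)*(x + 4)
(5) = (n - 3)*(n + 2)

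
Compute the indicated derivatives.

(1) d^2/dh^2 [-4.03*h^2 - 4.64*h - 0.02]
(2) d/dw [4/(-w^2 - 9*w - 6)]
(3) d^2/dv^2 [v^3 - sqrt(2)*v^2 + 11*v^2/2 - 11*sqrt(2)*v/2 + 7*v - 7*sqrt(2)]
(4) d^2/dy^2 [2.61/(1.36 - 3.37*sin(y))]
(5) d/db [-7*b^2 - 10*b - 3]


(1) = -8.06000000000000
(2) = 4*(2*w + 9)/(w^2 + 9*w + 6)^2
(3) = 6*v - 2*sqrt(2) + 11
(4) = (29.641509*sin(y)^2 + 11.962152*sin(y) - 59.283018)/(3.37*sin(y) - 1.36)^3
(5) = -14*b - 10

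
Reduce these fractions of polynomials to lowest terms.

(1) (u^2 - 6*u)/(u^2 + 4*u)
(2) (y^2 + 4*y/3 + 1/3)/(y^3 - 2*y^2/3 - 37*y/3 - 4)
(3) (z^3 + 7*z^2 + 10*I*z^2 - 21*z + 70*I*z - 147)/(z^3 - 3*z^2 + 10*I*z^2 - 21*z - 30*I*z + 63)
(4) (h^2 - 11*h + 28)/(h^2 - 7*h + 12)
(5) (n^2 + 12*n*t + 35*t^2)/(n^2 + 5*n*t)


(1) = (u - 6)/(u + 4)
(2) = (y + 1)/(y^2 - y - 12)
(3) = (z + 7)/(z - 3)
(4) = (h - 7)/(h - 3)
(5) = (n + 7*t)/n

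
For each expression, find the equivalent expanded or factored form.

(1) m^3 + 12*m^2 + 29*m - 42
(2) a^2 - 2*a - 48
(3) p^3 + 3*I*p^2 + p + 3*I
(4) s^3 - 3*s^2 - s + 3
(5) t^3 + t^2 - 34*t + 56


(1) = (m - 1)*(m + 6)*(m + 7)
(2) = (a - 8)*(a + 6)
(3) = (p - I)*(p + I)*(p + 3*I)
(4) = (s - 3)*(s - 1)*(s + 1)
(5) = (t - 4)*(t - 2)*(t + 7)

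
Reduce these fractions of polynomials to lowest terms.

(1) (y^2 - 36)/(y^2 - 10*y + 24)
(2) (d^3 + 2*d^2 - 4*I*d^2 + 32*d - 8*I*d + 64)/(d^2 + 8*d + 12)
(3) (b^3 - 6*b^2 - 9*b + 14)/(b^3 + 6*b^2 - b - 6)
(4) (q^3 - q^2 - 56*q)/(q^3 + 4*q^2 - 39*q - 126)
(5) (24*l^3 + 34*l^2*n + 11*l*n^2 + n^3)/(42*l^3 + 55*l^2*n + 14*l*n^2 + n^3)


(1) = (y + 6)/(y - 4)
(2) = (d^2 - 4*I*d + 32)/(d + 6)
(3) = (b^2 - 5*b - 14)/(b^2 + 7*b + 6)
(4) = (q^2 - 8*q)/(q^2 - 3*q - 18)
(5) = (4*l + n)/(7*l + n)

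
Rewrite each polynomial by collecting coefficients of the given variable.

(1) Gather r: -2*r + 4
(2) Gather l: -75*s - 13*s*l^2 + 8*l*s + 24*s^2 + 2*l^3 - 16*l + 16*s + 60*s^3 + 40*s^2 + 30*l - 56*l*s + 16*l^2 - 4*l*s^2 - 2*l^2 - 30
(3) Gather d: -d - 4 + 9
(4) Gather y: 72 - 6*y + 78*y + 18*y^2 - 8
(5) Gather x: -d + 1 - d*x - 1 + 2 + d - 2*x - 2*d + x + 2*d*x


(1) = 4 - 2*r
(2) = 2*l^3 + l^2*(14 - 13*s) + l*(-4*s^2 - 48*s + 14) + 60*s^3 + 64*s^2 - 59*s - 30
(3) = 5 - d
(4) = 18*y^2 + 72*y + 64
(5) = -2*d + x*(d - 1) + 2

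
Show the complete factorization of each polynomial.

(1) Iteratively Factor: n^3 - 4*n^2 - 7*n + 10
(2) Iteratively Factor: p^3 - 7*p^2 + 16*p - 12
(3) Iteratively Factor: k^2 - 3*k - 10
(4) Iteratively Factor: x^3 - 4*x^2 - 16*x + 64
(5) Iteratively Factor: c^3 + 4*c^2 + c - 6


(1) = (n - 5)*(n^2 + n - 2) = (n - 5)*(n + 2)*(n - 1)
(2) = (p - 3)*(p^2 - 4*p + 4) = (p - 3)*(p - 2)*(p - 2)
(3) = (k + 2)*(k - 5)
(4) = (x - 4)*(x^2 - 16) = (x - 4)^2*(x + 4)
(5) = (c + 2)*(c^2 + 2*c - 3) = (c + 2)*(c + 3)*(c - 1)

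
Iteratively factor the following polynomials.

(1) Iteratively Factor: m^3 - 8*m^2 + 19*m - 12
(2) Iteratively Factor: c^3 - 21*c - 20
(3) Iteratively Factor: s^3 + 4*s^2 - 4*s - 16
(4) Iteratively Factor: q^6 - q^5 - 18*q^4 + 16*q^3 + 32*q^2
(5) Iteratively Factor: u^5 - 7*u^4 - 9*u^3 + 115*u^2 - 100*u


(1) = (m - 4)*(m^2 - 4*m + 3) = (m - 4)*(m - 1)*(m - 3)
(2) = (c - 5)*(c^2 + 5*c + 4) = (c - 5)*(c + 1)*(c + 4)
(3) = (s - 2)*(s^2 + 6*s + 8) = (s - 2)*(s + 2)*(s + 4)
(4) = (q)*(q^5 - q^4 - 18*q^3 + 16*q^2 + 32*q) = q^2*(q^4 - q^3 - 18*q^2 + 16*q + 32) = q^2*(q + 4)*(q^3 - 5*q^2 + 2*q + 8) = q^2*(q + 1)*(q + 4)*(q^2 - 6*q + 8) = q^2*(q - 4)*(q + 1)*(q + 4)*(q - 2)
(5) = (u - 1)*(u^4 - 6*u^3 - 15*u^2 + 100*u) = u*(u - 1)*(u^3 - 6*u^2 - 15*u + 100) = u*(u - 1)*(u + 4)*(u^2 - 10*u + 25) = u*(u - 5)*(u - 1)*(u + 4)*(u - 5)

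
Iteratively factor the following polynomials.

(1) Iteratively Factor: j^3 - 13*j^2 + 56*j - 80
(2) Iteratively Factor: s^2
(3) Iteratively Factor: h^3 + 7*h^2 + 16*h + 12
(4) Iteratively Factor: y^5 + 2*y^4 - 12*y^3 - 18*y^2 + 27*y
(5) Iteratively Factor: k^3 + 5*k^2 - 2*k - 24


(1) = (j - 5)*(j^2 - 8*j + 16) = (j - 5)*(j - 4)*(j - 4)
(2) = (s)*(s)
(3) = (h + 2)*(h^2 + 5*h + 6) = (h + 2)*(h + 3)*(h + 2)
(4) = (y + 3)*(y^4 - y^3 - 9*y^2 + 9*y) = y*(y + 3)*(y^3 - y^2 - 9*y + 9) = y*(y - 3)*(y + 3)*(y^2 + 2*y - 3) = y*(y - 3)*(y - 1)*(y + 3)*(y + 3)
(5) = (k - 2)*(k^2 + 7*k + 12) = (k - 2)*(k + 3)*(k + 4)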